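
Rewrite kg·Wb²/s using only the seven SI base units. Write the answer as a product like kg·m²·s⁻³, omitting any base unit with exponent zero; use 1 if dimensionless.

kg³·m⁴·s⁻⁵·A⁻²

Wb = kg·m²·s⁻²·A⁻¹.
So Wb² = kg²·m⁴·s⁻⁴·A⁻².
Combining: kg·Wb²·s⁻¹ = kg · (kg²·m⁴·s⁻⁴·A⁻²) · s⁻¹ = kg³·m⁴·s⁻⁵·A⁻².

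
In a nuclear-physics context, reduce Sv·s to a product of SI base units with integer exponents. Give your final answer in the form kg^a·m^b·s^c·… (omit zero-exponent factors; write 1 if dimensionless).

Sv = m²·s⁻².
Combining: Sv·s = (m²·s⁻²) · s = m²·s⁻¹.

m²·s⁻¹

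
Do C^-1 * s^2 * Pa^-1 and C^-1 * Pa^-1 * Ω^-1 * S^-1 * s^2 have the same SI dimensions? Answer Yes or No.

Yes

Left side:
  C = s·A.
  So C⁻¹ = s⁻¹·A⁻¹.
  Pa = kg·m⁻¹·s⁻².
  So Pa⁻¹ = kg⁻¹·m·s².
  Combining: C⁻¹·s²·Pa⁻¹ = (s⁻¹·A⁻¹) · s² · (kg⁻¹·m·s²) = kg⁻¹·m·s³·A⁻¹.
Right side:
  C = A·s = s·A (charge = current × time).
  So C⁻¹ = s⁻¹·A⁻¹.
  Pa = N/m² (pressure = force per area),
      = kg·m⁻¹·s⁻².
  So Pa⁻¹ = kg⁻¹·m·s².
  Ω = V/A (resistance = voltage per current),
      = kg·m²·s⁻³·A⁻².
  So Ω⁻¹ = kg⁻¹·m⁻²·s³·A².
  S = 1/Ω (conductance is reciprocal resistance),
      = kg⁻¹·m⁻²·s³·A².
  So S⁻¹ = kg·m²·s⁻³·A⁻².
  Combining: C⁻¹·Pa⁻¹·Ω⁻¹·S⁻¹·s² = (s⁻¹·A⁻¹) · (kg⁻¹·m·s²) · (kg⁻¹·m⁻²·s³·A²) · (kg·m²·s⁻³·A⁻²) · s² = kg⁻¹·m·s³·A⁻¹.
Both reduce to kg⁻¹·m·s³·A⁻¹.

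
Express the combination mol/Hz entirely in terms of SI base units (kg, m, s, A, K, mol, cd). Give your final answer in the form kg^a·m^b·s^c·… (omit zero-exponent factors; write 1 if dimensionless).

s·mol

Hz = s⁻¹.
So Hz⁻¹ = s.
Combining: mol·Hz⁻¹ = mol · s = s·mol.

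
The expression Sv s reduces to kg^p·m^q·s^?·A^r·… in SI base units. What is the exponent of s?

-1

Sv = J/kg (equivalent dose = energy per mass),
    = m²·s⁻².
Combining: Sv·s = (m²·s⁻²) · s = m²·s⁻¹.
The exponent of s is -1.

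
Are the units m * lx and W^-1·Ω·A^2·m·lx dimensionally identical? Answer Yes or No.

Left side:
  lx = lm/m² (illuminance = luminous flux per area),
      = m⁻²·cd.
  Combining: m·lx = m · (m⁻²·cd) = m⁻¹·cd.
Right side:
  W = J/s (power = energy per time),
      = kg·m²·s⁻³.
  So W⁻¹ = kg⁻¹·m⁻²·s³.
  Ω = V/A (resistance = voltage per current),
      = kg·m²·s⁻³·A⁻².
  lx = lm/m² (illuminance = luminous flux per area),
      = m⁻²·cd.
  Combining: W⁻¹·Ω·A²·m·lx = (kg⁻¹·m⁻²·s³) · (kg·m²·s⁻³·A⁻²) · A² · m · (m⁻²·cd) = m⁻¹·cd.
Both reduce to m⁻¹·cd.

Yes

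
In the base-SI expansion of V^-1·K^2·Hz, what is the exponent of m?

-2

V = W/A (potential = power per current),
    = kg·m²·s⁻³·A⁻¹.
So V⁻¹ = kg⁻¹·m⁻²·s³·A.
Hz = 1/s = s⁻¹ (frequency is cycles per second).
Combining: V⁻¹·K²·Hz = (kg⁻¹·m⁻²·s³·A) · K² · s⁻¹ = kg⁻¹·m⁻²·s²·A·K².
The exponent of m is -2.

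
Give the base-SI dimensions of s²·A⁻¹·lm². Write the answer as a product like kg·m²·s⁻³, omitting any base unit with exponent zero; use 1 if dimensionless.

s²·A⁻¹·cd²

lm = cd·sr = cd (luminous flux; sr is dimensionless).
So lm² = cd².
Combining: s²·A⁻¹·lm² = s² · A⁻¹ · cd² = s²·A⁻¹·cd².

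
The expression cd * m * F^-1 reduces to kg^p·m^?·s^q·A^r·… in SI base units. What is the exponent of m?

F = C/V (capacitance = charge per voltage),
    = A·s/(kg·m²·s⁻³·A⁻¹) (substituting C and V),
    = kg⁻¹·m⁻²·s⁴·A².
So F⁻¹ = kg·m²·s⁻⁴·A⁻².
Combining: cd·m·F⁻¹ = cd · m · (kg·m²·s⁻⁴·A⁻²) = kg·m³·s⁻⁴·A⁻²·cd.
The exponent of m is 3.

3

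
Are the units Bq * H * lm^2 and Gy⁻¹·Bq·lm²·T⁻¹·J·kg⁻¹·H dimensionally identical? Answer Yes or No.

Left side:
  Bq = 1/s = s⁻¹ (activity is decays per second).
  H = Wb/A (inductance = flux per current),
      = kg·m²·s⁻²·A⁻².
  lm = cd·sr = cd (luminous flux; sr is dimensionless).
  So lm² = cd².
  Combining: Bq·H·lm² = s⁻¹ · (kg·m²·s⁻²·A⁻²) · cd² = kg·m²·s⁻³·A⁻²·cd².
Right side:
  Gy = m²·s⁻².
  So Gy⁻¹ = m⁻²·s².
  Bq = s⁻¹.
  lm = cd.
  So lm² = cd².
  T = kg·s⁻²·A⁻¹.
  So T⁻¹ = kg⁻¹·s²·A.
  J = kg·m²·s⁻².
  H = kg·m²·s⁻²·A⁻².
  Combining: Gy⁻¹·Bq·lm²·T⁻¹·J·kg⁻¹·H = (m⁻²·s²) · s⁻¹ · cd² · (kg⁻¹·s²·A) · (kg·m²·s⁻²) · kg⁻¹ · (kg·m²·s⁻²·A⁻²) = m²·s⁻¹·A⁻¹·cd².
Left is kg·m²·s⁻³·A⁻²·cd²; right is m²·s⁻¹·A⁻¹·cd² — different.

No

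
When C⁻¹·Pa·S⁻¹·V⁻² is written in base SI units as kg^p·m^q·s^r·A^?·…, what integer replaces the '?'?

C = A·s = s·A (charge = current × time).
So C⁻¹ = s⁻¹·A⁻¹.
Pa = N/m² (pressure = force per area),
    = kg·m⁻¹·s⁻².
S = 1/Ω (conductance is reciprocal resistance),
    = kg⁻¹·m⁻²·s³·A².
So S⁻¹ = kg·m²·s⁻³·A⁻².
V = W/A (potential = power per current),
    = kg·m²·s⁻³·A⁻¹.
So V⁻² = kg⁻²·m⁻⁴·s⁶·A².
Combining: C⁻¹·Pa·S⁻¹·V⁻² = (s⁻¹·A⁻¹) · (kg·m⁻¹·s⁻²) · (kg·m²·s⁻³·A⁻²) · (kg⁻²·m⁻⁴·s⁶·A²) = m⁻³·A⁻¹.
The exponent of A is -1.

-1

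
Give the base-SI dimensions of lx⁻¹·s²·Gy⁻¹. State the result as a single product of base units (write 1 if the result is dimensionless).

s⁴·cd⁻¹

lx = lm/m² (illuminance = luminous flux per area),
    = m⁻²·cd.
So lx⁻¹ = m²·cd⁻¹.
Gy = J/kg (absorbed dose = energy per mass),
    = m²·s⁻².
So Gy⁻¹ = m⁻²·s².
Combining: lx⁻¹·s²·Gy⁻¹ = (m²·cd⁻¹) · s² · (m⁻²·s²) = s⁴·cd⁻¹.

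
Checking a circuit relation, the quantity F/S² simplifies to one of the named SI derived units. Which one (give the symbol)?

F = C/V (capacitance = charge per voltage),
    = A·s/(kg·m²·s⁻³·A⁻¹) (substituting C and V),
    = kg⁻¹·m⁻²·s⁴·A².
S = 1/Ω (conductance is reciprocal resistance),
    = kg⁻¹·m⁻²·s³·A².
So S⁻² = kg²·m⁴·s⁻⁶·A⁻⁴.
Combining: F·S⁻² = (kg⁻¹·m⁻²·s⁴·A²) · (kg²·m⁴·s⁻⁶·A⁻⁴) = kg·m²·s⁻²·A⁻².
kg·m²·s⁻²·A⁻² is the base-SI form of the henry.

H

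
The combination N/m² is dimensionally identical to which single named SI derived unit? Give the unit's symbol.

Pa

N = kg·m·s⁻².
Combining: m⁻²·N = m⁻² · (kg·m·s⁻²) = kg·m⁻¹·s⁻².
kg·m⁻¹·s⁻² is the base-SI form of the pascal.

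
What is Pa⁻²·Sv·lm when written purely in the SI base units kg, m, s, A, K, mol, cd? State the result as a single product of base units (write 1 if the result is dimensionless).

kg⁻²·m⁴·s²·cd

Pa = kg·m⁻¹·s⁻².
So Pa⁻² = kg⁻²·m²·s⁴.
Sv = m²·s⁻².
lm = cd.
Combining: Pa⁻²·Sv·lm = (kg⁻²·m²·s⁴) · (m²·s⁻²) · cd = kg⁻²·m⁴·s²·cd.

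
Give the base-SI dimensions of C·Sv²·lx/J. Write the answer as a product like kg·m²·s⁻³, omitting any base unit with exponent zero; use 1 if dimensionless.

kg⁻¹·s⁻¹·A·cd

C = A·s = s·A (charge = current × time).
J = N·m (work = force × distance),
    = kg·m²·s⁻².
So J⁻¹ = kg⁻¹·m⁻²·s².
Sv = J/kg (equivalent dose = energy per mass),
    = m²·s⁻².
So Sv² = m⁴·s⁻⁴.
lx = lm/m² (illuminance = luminous flux per area),
    = m⁻²·cd.
Combining: C·J⁻¹·Sv²·lx = (s·A) · (kg⁻¹·m⁻²·s²) · (m⁴·s⁻⁴) · (m⁻²·cd) = kg⁻¹·s⁻¹·A·cd.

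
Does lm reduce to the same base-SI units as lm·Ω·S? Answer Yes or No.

Left side:
  lm = cd.
Right side:
  lm = cd·sr = cd (luminous flux; sr is dimensionless).
  Ω = V/A (resistance = voltage per current),
      = kg·m²·s⁻³·A⁻².
  S = 1/Ω (conductance is reciprocal resistance),
      = kg⁻¹·m⁻²·s³·A².
  Combining: lm·Ω·S = cd · (kg·m²·s⁻³·A⁻²) · (kg⁻¹·m⁻²·s³·A²) = cd.
Both reduce to cd.

Yes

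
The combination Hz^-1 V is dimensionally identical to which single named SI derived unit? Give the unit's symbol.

Hz = 1/s = s⁻¹ (frequency is cycles per second).
So Hz⁻¹ = s.
V = W/A (potential = power per current),
    = kg·m²·s⁻³·A⁻¹.
Combining: Hz⁻¹·V = s · (kg·m²·s⁻³·A⁻¹) = kg·m²·s⁻²·A⁻¹.
kg·m²·s⁻²·A⁻¹ is the base-SI form of the weber.

Wb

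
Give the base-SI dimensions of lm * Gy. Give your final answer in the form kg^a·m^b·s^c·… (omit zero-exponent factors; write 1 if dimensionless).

lm = cd·sr = cd (luminous flux; sr is dimensionless).
Gy = J/kg (absorbed dose = energy per mass),
    = m²·s⁻².
Combining: lm·Gy = cd · (m²·s⁻²) = m²·s⁻²·cd.

m²·s⁻²·cd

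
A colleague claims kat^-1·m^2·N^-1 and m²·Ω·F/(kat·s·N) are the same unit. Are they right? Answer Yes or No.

Left side:
  kat = mol/s = s⁻¹·mol (catalytic activity).
  So kat⁻¹ = s·mol⁻¹.
  N = kg·m/s² = kg·m·s⁻² (force = mass × acceleration).
  So N⁻¹ = kg⁻¹·m⁻¹·s².
  Combining: kat⁻¹·m²·N⁻¹ = (s·mol⁻¹) · m² · (kg⁻¹·m⁻¹·s²) = kg⁻¹·m·s³·mol⁻¹.
Right side:
  kat = mol/s = s⁻¹·mol (catalytic activity).
  So kat⁻¹ = s·mol⁻¹.
  N = kg·m/s² = kg·m·s⁻² (force = mass × acceleration).
  So N⁻¹ = kg⁻¹·m⁻¹·s².
  Ω = V/A (resistance = voltage per current),
      = kg·m²·s⁻³·A⁻².
  F = C/V (capacitance = charge per voltage),
      = A·s/(kg·m²·s⁻³·A⁻¹) (substituting C and V),
      = kg⁻¹·m⁻²·s⁴·A².
  Combining: kat⁻¹·s⁻¹·m²·N⁻¹·Ω·F = (s·mol⁻¹) · s⁻¹ · m² · (kg⁻¹·m⁻¹·s²) · (kg·m²·s⁻³·A⁻²) · (kg⁻¹·m⁻²·s⁴·A²) = kg⁻¹·m·s³·mol⁻¹.
Both reduce to kg⁻¹·m·s³·mol⁻¹.

Yes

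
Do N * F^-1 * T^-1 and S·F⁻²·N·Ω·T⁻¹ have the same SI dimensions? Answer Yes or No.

No

Left side:
  N = kg·m/s² = kg·m·s⁻² (force = mass × acceleration).
  F = C/V (capacitance = charge per voltage),
      = A·s/(kg·m²·s⁻³·A⁻¹) (substituting C and V),
      = kg⁻¹·m⁻²·s⁴·A².
  So F⁻¹ = kg·m²·s⁻⁴·A⁻².
  T = Wb/m² (flux density = flux per area),
      = kg·s⁻²·A⁻¹.
  So T⁻¹ = kg⁻¹·s²·A.
  Combining: N·F⁻¹·T⁻¹ = (kg·m·s⁻²) · (kg·m²·s⁻⁴·A⁻²) · (kg⁻¹·s²·A) = kg·m³·s⁻⁴·A⁻¹.
Right side:
  S = 1/Ω (conductance is reciprocal resistance),
      = kg⁻¹·m⁻²·s³·A².
  F = C/V (capacitance = charge per voltage),
      = A·s/(kg·m²·s⁻³·A⁻¹) (substituting C and V),
      = kg⁻¹·m⁻²·s⁴·A².
  So F⁻² = kg²·m⁴·s⁻⁸·A⁻⁴.
  N = kg·m/s² = kg·m·s⁻² (force = mass × acceleration).
  Ω = V/A (resistance = voltage per current),
      = kg·m²·s⁻³·A⁻².
  T = Wb/m² (flux density = flux per area),
      = kg·s⁻²·A⁻¹.
  So T⁻¹ = kg⁻¹·s²·A.
  Combining: S·F⁻²·N·Ω·T⁻¹ = (kg⁻¹·m⁻²·s³·A²) · (kg²·m⁴·s⁻⁸·A⁻⁴) · (kg·m·s⁻²) · (kg·m²·s⁻³·A⁻²) · (kg⁻¹·s²·A) = kg²·m⁵·s⁻⁸·A⁻³.
Left is kg·m³·s⁻⁴·A⁻¹; right is kg²·m⁵·s⁻⁸·A⁻³ — different.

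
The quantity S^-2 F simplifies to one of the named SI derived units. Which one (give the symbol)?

S = 1/Ω (conductance is reciprocal resistance),
    = kg⁻¹·m⁻²·s³·A².
So S⁻² = kg²·m⁴·s⁻⁶·A⁻⁴.
F = C/V (capacitance = charge per voltage),
    = A·s/(kg·m²·s⁻³·A⁻¹) (substituting C and V),
    = kg⁻¹·m⁻²·s⁴·A².
Combining: S⁻²·F = (kg²·m⁴·s⁻⁶·A⁻⁴) · (kg⁻¹·m⁻²·s⁴·A²) = kg·m²·s⁻²·A⁻².
kg·m²·s⁻²·A⁻² is the base-SI form of the henry.

H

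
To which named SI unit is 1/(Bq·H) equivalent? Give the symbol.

Bq = 1/s = s⁻¹ (activity is decays per second).
So Bq⁻¹ = s.
H = Wb/A (inductance = flux per current),
    = kg·m²·s⁻²·A⁻².
So H⁻¹ = kg⁻¹·m⁻²·s²·A².
Combining: Bq⁻¹·H⁻¹ = s · (kg⁻¹·m⁻²·s²·A²) = kg⁻¹·m⁻²·s³·A².
kg⁻¹·m⁻²·s³·A² is the base-SI form of the siemens.

S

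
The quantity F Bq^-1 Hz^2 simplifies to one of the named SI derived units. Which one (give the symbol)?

F = kg⁻¹·m⁻²·s⁴·A².
Bq = s⁻¹.
So Bq⁻¹ = s.
Hz = s⁻¹.
So Hz² = s⁻².
Combining: F·Bq⁻¹·Hz² = (kg⁻¹·m⁻²·s⁴·A²) · s · s⁻² = kg⁻¹·m⁻²·s³·A².
kg⁻¹·m⁻²·s³·A² is the base-SI form of the siemens.

S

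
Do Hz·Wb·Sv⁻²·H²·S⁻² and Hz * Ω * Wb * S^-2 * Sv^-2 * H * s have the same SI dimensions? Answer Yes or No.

Left side:
  Hz = s⁻¹.
  Wb = kg·m²·s⁻²·A⁻¹.
  Sv = m²·s⁻².
  So Sv⁻² = m⁻⁴·s⁴.
  H = kg·m²·s⁻²·A⁻².
  So H² = kg²·m⁴·s⁻⁴·A⁻⁴.
  S = kg⁻¹·m⁻²·s³·A².
  So S⁻² = kg²·m⁴·s⁻⁶·A⁻⁴.
  Combining: Hz·Wb·Sv⁻²·H²·S⁻² = s⁻¹ · (kg·m²·s⁻²·A⁻¹) · (m⁻⁴·s⁴) · (kg²·m⁴·s⁻⁴·A⁻⁴) · (kg²·m⁴·s⁻⁶·A⁻⁴) = kg⁵·m⁶·s⁻⁹·A⁻⁹.
Right side:
  Hz = s⁻¹.
  Ω = kg·m²·s⁻³·A⁻².
  Wb = kg·m²·s⁻²·A⁻¹.
  S = kg⁻¹·m⁻²·s³·A².
  So S⁻² = kg²·m⁴·s⁻⁶·A⁻⁴.
  Sv = m²·s⁻².
  So Sv⁻² = m⁻⁴·s⁴.
  H = kg·m²·s⁻²·A⁻².
  Combining: Hz·Ω·Wb·S⁻²·Sv⁻²·H·s = s⁻¹ · (kg·m²·s⁻³·A⁻²) · (kg·m²·s⁻²·A⁻¹) · (kg²·m⁴·s⁻⁶·A⁻⁴) · (m⁻⁴·s⁴) · (kg·m²·s⁻²·A⁻²) · s = kg⁵·m⁶·s⁻⁹·A⁻⁹.
Both reduce to kg⁵·m⁶·s⁻⁹·A⁻⁹.

Yes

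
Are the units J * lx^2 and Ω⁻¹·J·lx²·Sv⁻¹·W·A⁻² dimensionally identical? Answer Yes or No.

Left side:
  J = N·m (work = force × distance),
      = kg·m²·s⁻².
  lx = lm/m² (illuminance = luminous flux per area),
      = m⁻²·cd.
  So lx² = m⁻⁴·cd².
  Combining: J·lx² = (kg·m²·s⁻²) · (m⁻⁴·cd²) = kg·m⁻²·s⁻²·cd².
Right side:
  Ω = kg·m²·s⁻³·A⁻².
  So Ω⁻¹ = kg⁻¹·m⁻²·s³·A².
  J = kg·m²·s⁻².
  lx = m⁻²·cd.
  So lx² = m⁻⁴·cd².
  Sv = m²·s⁻².
  So Sv⁻¹ = m⁻²·s².
  W = kg·m²·s⁻³.
  Combining: Ω⁻¹·J·lx²·Sv⁻¹·W·A⁻² = (kg⁻¹·m⁻²·s³·A²) · (kg·m²·s⁻²) · (m⁻⁴·cd²) · (m⁻²·s²) · (kg·m²·s⁻³) · A⁻² = kg·m⁻⁴·cd².
Left is kg·m⁻²·s⁻²·cd²; right is kg·m⁻⁴·cd² — different.

No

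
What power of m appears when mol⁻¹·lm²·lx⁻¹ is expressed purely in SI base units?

lm = cd.
So lm² = cd².
lx = m⁻²·cd.
So lx⁻¹ = m²·cd⁻¹.
Combining: mol⁻¹·lm²·lx⁻¹ = mol⁻¹ · cd² · (m²·cd⁻¹) = m²·mol⁻¹·cd.
The exponent of m is 2.

2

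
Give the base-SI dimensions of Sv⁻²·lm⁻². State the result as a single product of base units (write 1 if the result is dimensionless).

Sv = J/kg (equivalent dose = energy per mass),
    = m²·s⁻².
So Sv⁻² = m⁻⁴·s⁴.
lm = cd·sr = cd (luminous flux; sr is dimensionless).
So lm⁻² = cd⁻².
Combining: Sv⁻²·lm⁻² = (m⁻⁴·s⁴) · cd⁻² = m⁻⁴·s⁴·cd⁻².

m⁻⁴·s⁴·cd⁻²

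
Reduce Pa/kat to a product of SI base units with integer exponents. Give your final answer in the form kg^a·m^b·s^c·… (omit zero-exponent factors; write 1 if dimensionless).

kg·m⁻¹·s⁻¹·mol⁻¹

Pa = kg·m⁻¹·s⁻².
kat = s⁻¹·mol.
So kat⁻¹ = s·mol⁻¹.
Combining: Pa·kat⁻¹ = (kg·m⁻¹·s⁻²) · (s·mol⁻¹) = kg·m⁻¹·s⁻¹·mol⁻¹.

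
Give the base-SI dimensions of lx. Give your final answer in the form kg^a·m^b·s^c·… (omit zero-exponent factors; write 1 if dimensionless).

m⁻²·cd

lx = lm/m² (illuminance = luminous flux per area),
    = m⁻²·cd.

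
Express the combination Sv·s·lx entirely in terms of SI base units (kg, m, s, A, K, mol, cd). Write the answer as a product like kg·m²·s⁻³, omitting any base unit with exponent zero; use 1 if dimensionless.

Sv = J/kg (equivalent dose = energy per mass),
    = m²·s⁻².
lx = lm/m² (illuminance = luminous flux per area),
    = m⁻²·cd.
Combining: Sv·s·lx = (m²·s⁻²) · s · (m⁻²·cd) = s⁻¹·cd.

s⁻¹·cd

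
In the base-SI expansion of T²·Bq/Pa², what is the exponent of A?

-2

T = kg·s⁻²·A⁻¹.
So T² = kg²·s⁻⁴·A⁻².
Bq = s⁻¹.
Pa = kg·m⁻¹·s⁻².
So Pa⁻² = kg⁻²·m²·s⁴.
Combining: T²·Bq·Pa⁻² = (kg²·s⁻⁴·A⁻²) · s⁻¹ · (kg⁻²·m²·s⁴) = m²·s⁻¹·A⁻².
The exponent of A is -2.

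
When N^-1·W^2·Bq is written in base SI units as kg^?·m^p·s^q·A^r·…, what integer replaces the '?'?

1

N = kg·m·s⁻².
So N⁻¹ = kg⁻¹·m⁻¹·s².
W = kg·m²·s⁻³.
So W² = kg²·m⁴·s⁻⁶.
Bq = s⁻¹.
Combining: N⁻¹·W²·Bq = (kg⁻¹·m⁻¹·s²) · (kg²·m⁴·s⁻⁶) · s⁻¹ = kg·m³·s⁻⁵.
The exponent of kg is 1.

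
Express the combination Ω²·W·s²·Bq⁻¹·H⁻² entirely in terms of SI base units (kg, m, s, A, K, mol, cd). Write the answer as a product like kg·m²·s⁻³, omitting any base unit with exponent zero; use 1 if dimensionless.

Ω = kg·m²·s⁻³·A⁻².
So Ω² = kg²·m⁴·s⁻⁶·A⁻⁴.
W = kg·m²·s⁻³.
Bq = s⁻¹.
So Bq⁻¹ = s.
H = kg·m²·s⁻²·A⁻².
So H⁻² = kg⁻²·m⁻⁴·s⁴·A⁴.
Combining: Ω²·W·s²·Bq⁻¹·H⁻² = (kg²·m⁴·s⁻⁶·A⁻⁴) · (kg·m²·s⁻³) · s² · s · (kg⁻²·m⁻⁴·s⁴·A⁴) = kg·m²·s⁻².

kg·m²·s⁻²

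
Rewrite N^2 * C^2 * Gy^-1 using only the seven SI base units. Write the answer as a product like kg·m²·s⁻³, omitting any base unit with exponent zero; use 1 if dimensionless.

N = kg·m/s² = kg·m·s⁻² (force = mass × acceleration).
So N² = kg²·m²·s⁻⁴.
C = A·s = s·A (charge = current × time).
So C² = s²·A².
Gy = J/kg (absorbed dose = energy per mass),
    = m²·s⁻².
So Gy⁻¹ = m⁻²·s².
Combining: N²·C²·Gy⁻¹ = (kg²·m²·s⁻⁴) · (s²·A²) · (m⁻²·s²) = kg²·A².

kg²·A²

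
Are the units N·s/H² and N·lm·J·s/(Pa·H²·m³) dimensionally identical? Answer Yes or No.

Left side:
  H = kg·m²·s⁻²·A⁻².
  So H⁻² = kg⁻²·m⁻⁴·s⁴·A⁴.
  N = kg·m·s⁻².
  Combining: H⁻²·N·s = (kg⁻²·m⁻⁴·s⁴·A⁴) · (kg·m·s⁻²) · s = kg⁻¹·m⁻³·s³·A⁴.
Right side:
  N = kg·m/s² = kg·m·s⁻² (force = mass × acceleration).
  Pa = N/m² (pressure = force per area),
      = kg·m⁻¹·s⁻².
  So Pa⁻¹ = kg⁻¹·m·s².
  H = Wb/A (inductance = flux per current),
      = kg·m²·s⁻²·A⁻².
  So H⁻² = kg⁻²·m⁻⁴·s⁴·A⁴.
  lm = cd·sr = cd (luminous flux; sr is dimensionless).
  J = N·m (work = force × distance),
      = kg·m²·s⁻².
  Combining: N·Pa⁻¹·H⁻²·lm·J·m⁻³·s = (kg·m·s⁻²) · (kg⁻¹·m·s²) · (kg⁻²·m⁻⁴·s⁴·A⁴) · cd · (kg·m²·s⁻²) · m⁻³ · s = kg⁻¹·m⁻³·s³·A⁴·cd.
Left is kg⁻¹·m⁻³·s³·A⁴; right is kg⁻¹·m⁻³·s³·A⁴·cd — different.

No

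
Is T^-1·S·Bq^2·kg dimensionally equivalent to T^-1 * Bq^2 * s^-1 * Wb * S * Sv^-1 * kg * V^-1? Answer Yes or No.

Left side:
  T = kg·s⁻²·A⁻¹.
  So T⁻¹ = kg⁻¹·s²·A.
  S = kg⁻¹·m⁻²·s³·A².
  Bq = s⁻¹.
  So Bq² = s⁻².
  Combining: T⁻¹·S·Bq²·kg = (kg⁻¹·s²·A) · (kg⁻¹·m⁻²·s³·A²) · s⁻² · kg = kg⁻¹·m⁻²·s³·A³.
Right side:
  T = Wb/m² (flux density = flux per area),
      = kg·s⁻²·A⁻¹.
  So T⁻¹ = kg⁻¹·s²·A.
  Bq = 1/s = s⁻¹ (activity is decays per second).
  So Bq² = s⁻².
  Wb = V·s (flux: a volt is a weber per second),
      = kg·m²·s⁻²·A⁻¹.
  S = 1/Ω (conductance is reciprocal resistance),
      = kg⁻¹·m⁻²·s³·A².
  Sv = J/kg (equivalent dose = energy per mass),
      = m²·s⁻².
  So Sv⁻¹ = m⁻²·s².
  V = W/A (potential = power per current),
      = kg·m²·s⁻³·A⁻¹.
  So V⁻¹ = kg⁻¹·m⁻²·s³·A.
  Combining: T⁻¹·Bq²·s⁻¹·Wb·S·Sv⁻¹·kg·V⁻¹ = (kg⁻¹·s²·A) · s⁻² · s⁻¹ · (kg·m²·s⁻²·A⁻¹) · (kg⁻¹·m⁻²·s³·A²) · (m⁻²·s²) · kg · (kg⁻¹·m⁻²·s³·A) = kg⁻¹·m⁻⁴·s⁵·A³.
Left is kg⁻¹·m⁻²·s³·A³; right is kg⁻¹·m⁻⁴·s⁵·A³ — different.

No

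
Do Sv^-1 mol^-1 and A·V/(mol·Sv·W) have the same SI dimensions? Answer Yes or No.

Yes

Left side:
  Sv = J/kg (equivalent dose = energy per mass),
      = m²·s⁻².
  So Sv⁻¹ = m⁻²·s².
  Combining: Sv⁻¹·mol⁻¹ = (m⁻²·s²) · mol⁻¹ = m⁻²·s²·mol⁻¹.
Right side:
  V = W/A (potential = power per current),
      = kg·m²·s⁻³·A⁻¹.
  Sv = J/kg (equivalent dose = energy per mass),
      = m²·s⁻².
  So Sv⁻¹ = m⁻²·s².
  W = J/s (power = energy per time),
      = kg·m²·s⁻³.
  So W⁻¹ = kg⁻¹·m⁻²·s³.
  Combining: A·mol⁻¹·V·Sv⁻¹·W⁻¹ = A · mol⁻¹ · (kg·m²·s⁻³·A⁻¹) · (m⁻²·s²) · (kg⁻¹·m⁻²·s³) = m⁻²·s²·mol⁻¹.
Both reduce to m⁻²·s²·mol⁻¹.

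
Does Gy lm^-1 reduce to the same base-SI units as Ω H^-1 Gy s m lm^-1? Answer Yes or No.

No

Left side:
  Gy = m²·s⁻².
  lm = cd.
  So lm⁻¹ = cd⁻¹.
  Combining: Gy·lm⁻¹ = (m²·s⁻²) · cd⁻¹ = m²·s⁻²·cd⁻¹.
Right side:
  Ω = V/A (resistance = voltage per current),
      = kg·m²·s⁻³·A⁻².
  H = Wb/A (inductance = flux per current),
      = kg·m²·s⁻²·A⁻².
  So H⁻¹ = kg⁻¹·m⁻²·s²·A².
  Gy = J/kg (absorbed dose = energy per mass),
      = m²·s⁻².
  lm = cd·sr = cd (luminous flux; sr is dimensionless).
  So lm⁻¹ = cd⁻¹.
  Combining: Ω·H⁻¹·Gy·s·m·lm⁻¹ = (kg·m²·s⁻³·A⁻²) · (kg⁻¹·m⁻²·s²·A²) · (m²·s⁻²) · s · m · cd⁻¹ = m³·s⁻²·cd⁻¹.
Left is m²·s⁻²·cd⁻¹; right is m³·s⁻²·cd⁻¹ — different.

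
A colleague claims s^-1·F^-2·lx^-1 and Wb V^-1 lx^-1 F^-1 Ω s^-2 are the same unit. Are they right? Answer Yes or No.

No

Left side:
  F = C/V (capacitance = charge per voltage),
      = A·s/(kg·m²·s⁻³·A⁻¹) (substituting C and V),
      = kg⁻¹·m⁻²·s⁴·A².
  So F⁻² = kg²·m⁴·s⁻⁸·A⁻⁴.
  lx = lm/m² (illuminance = luminous flux per area),
      = m⁻²·cd.
  So lx⁻¹ = m²·cd⁻¹.
  Combining: s⁻¹·F⁻²·lx⁻¹ = s⁻¹ · (kg²·m⁴·s⁻⁸·A⁻⁴) · (m²·cd⁻¹) = kg²·m⁶·s⁻⁹·A⁻⁴·cd⁻¹.
Right side:
  Wb = kg·m²·s⁻²·A⁻¹.
  V = kg·m²·s⁻³·A⁻¹.
  So V⁻¹ = kg⁻¹·m⁻²·s³·A.
  lx = m⁻²·cd.
  So lx⁻¹ = m²·cd⁻¹.
  F = kg⁻¹·m⁻²·s⁴·A².
  So F⁻¹ = kg·m²·s⁻⁴·A⁻².
  Ω = kg·m²·s⁻³·A⁻².
  Combining: Wb·V⁻¹·lx⁻¹·F⁻¹·Ω·s⁻² = (kg·m²·s⁻²·A⁻¹) · (kg⁻¹·m⁻²·s³·A) · (m²·cd⁻¹) · (kg·m²·s⁻⁴·A⁻²) · (kg·m²·s⁻³·A⁻²) · s⁻² = kg²·m⁶·s⁻⁸·A⁻⁴·cd⁻¹.
Left is kg²·m⁶·s⁻⁹·A⁻⁴·cd⁻¹; right is kg²·m⁶·s⁻⁸·A⁻⁴·cd⁻¹ — different.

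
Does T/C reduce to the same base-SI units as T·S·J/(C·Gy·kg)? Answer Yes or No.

No

Left side:
  T = Wb/m² (flux density = flux per area),
      = kg·s⁻²·A⁻¹.
  C = A·s = s·A (charge = current × time).
  So C⁻¹ = s⁻¹·A⁻¹.
  Combining: T·C⁻¹ = (kg·s⁻²·A⁻¹) · (s⁻¹·A⁻¹) = kg·s⁻³·A⁻².
Right side:
  C = A·s = s·A (charge = current × time).
  So C⁻¹ = s⁻¹·A⁻¹.
  T = Wb/m² (flux density = flux per area),
      = kg·s⁻²·A⁻¹.
  S = 1/Ω (conductance is reciprocal resistance),
      = kg⁻¹·m⁻²·s³·A².
  Gy = J/kg (absorbed dose = energy per mass),
      = m²·s⁻².
  So Gy⁻¹ = m⁻²·s².
  J = N·m (work = force × distance),
      = kg·m²·s⁻².
  Combining: C⁻¹·T·S·Gy⁻¹·kg⁻¹·J = (s⁻¹·A⁻¹) · (kg·s⁻²·A⁻¹) · (kg⁻¹·m⁻²·s³·A²) · (m⁻²·s²) · kg⁻¹ · (kg·m²·s⁻²) = m⁻².
Left is kg·s⁻³·A⁻²; right is m⁻² — different.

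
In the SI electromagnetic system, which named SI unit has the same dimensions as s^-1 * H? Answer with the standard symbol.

Ω

H = kg·m²·s⁻²·A⁻².
Combining: s⁻¹·H = s⁻¹ · (kg·m²·s⁻²·A⁻²) = kg·m²·s⁻³·A⁻².
kg·m²·s⁻³·A⁻² is the base-SI form of the ohm.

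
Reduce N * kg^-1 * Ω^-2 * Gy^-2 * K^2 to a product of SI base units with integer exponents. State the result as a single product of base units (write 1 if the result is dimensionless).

N = kg·m·s⁻².
Ω = kg·m²·s⁻³·A⁻².
So Ω⁻² = kg⁻²·m⁻⁴·s⁶·A⁴.
Gy = m²·s⁻².
So Gy⁻² = m⁻⁴·s⁴.
Combining: N·kg⁻¹·Ω⁻²·Gy⁻²·K² = (kg·m·s⁻²) · kg⁻¹ · (kg⁻²·m⁻⁴·s⁶·A⁴) · (m⁻⁴·s⁴) · K² = kg⁻²·m⁻⁷·s⁸·A⁴·K².

kg⁻²·m⁻⁷·s⁸·A⁴·K²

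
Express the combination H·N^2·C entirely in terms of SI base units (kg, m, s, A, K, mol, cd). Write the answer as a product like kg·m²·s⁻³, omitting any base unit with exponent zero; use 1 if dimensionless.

kg³·m⁴·s⁻⁵·A⁻¹

H = kg·m²·s⁻²·A⁻².
N = kg·m·s⁻².
So N² = kg²·m²·s⁻⁴.
C = s·A.
Combining: H·N²·C = (kg·m²·s⁻²·A⁻²) · (kg²·m²·s⁻⁴) · (s·A) = kg³·m⁴·s⁻⁵·A⁻¹.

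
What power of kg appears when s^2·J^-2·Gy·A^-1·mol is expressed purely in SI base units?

-2

J = kg·m²·s⁻².
So J⁻² = kg⁻²·m⁻⁴·s⁴.
Gy = m²·s⁻².
Combining: s²·J⁻²·Gy·A⁻¹·mol = s² · (kg⁻²·m⁻⁴·s⁴) · (m²·s⁻²) · A⁻¹ · mol = kg⁻²·m⁻²·s⁴·A⁻¹·mol.
The exponent of kg is -2.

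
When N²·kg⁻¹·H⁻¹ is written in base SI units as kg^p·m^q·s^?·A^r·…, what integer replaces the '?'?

N = kg·m·s⁻².
So N² = kg²·m²·s⁻⁴.
H = kg·m²·s⁻²·A⁻².
So H⁻¹ = kg⁻¹·m⁻²·s²·A².
Combining: N²·kg⁻¹·H⁻¹ = (kg²·m²·s⁻⁴) · kg⁻¹ · (kg⁻¹·m⁻²·s²·A²) = s⁻²·A².
The exponent of s is -2.

-2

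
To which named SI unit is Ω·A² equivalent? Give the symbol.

Ω = V/A (resistance = voltage per current),
    = kg·m²·s⁻³·A⁻².
Combining: Ω·A² = (kg·m²·s⁻³·A⁻²) · A² = kg·m²·s⁻³.
kg·m²·s⁻³ is the base-SI form of the watt.

W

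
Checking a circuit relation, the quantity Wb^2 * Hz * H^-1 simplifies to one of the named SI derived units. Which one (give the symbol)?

Wb = V·s (flux: a volt is a weber per second),
    = kg·m²·s⁻²·A⁻¹.
So Wb² = kg²·m⁴·s⁻⁴·A⁻².
Hz = 1/s = s⁻¹ (frequency is cycles per second).
H = Wb/A (inductance = flux per current),
    = kg·m²·s⁻²·A⁻².
So H⁻¹ = kg⁻¹·m⁻²·s²·A².
Combining: Wb²·Hz·H⁻¹ = (kg²·m⁴·s⁻⁴·A⁻²) · s⁻¹ · (kg⁻¹·m⁻²·s²·A²) = kg·m²·s⁻³.
kg·m²·s⁻³ is the base-SI form of the watt.

W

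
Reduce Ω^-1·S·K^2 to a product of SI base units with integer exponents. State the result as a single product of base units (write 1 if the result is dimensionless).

Ω = kg·m²·s⁻³·A⁻².
So Ω⁻¹ = kg⁻¹·m⁻²·s³·A².
S = kg⁻¹·m⁻²·s³·A².
Combining: Ω⁻¹·S·K² = (kg⁻¹·m⁻²·s³·A²) · (kg⁻¹·m⁻²·s³·A²) · K² = kg⁻²·m⁻⁴·s⁶·A⁴·K².

kg⁻²·m⁻⁴·s⁶·A⁴·K²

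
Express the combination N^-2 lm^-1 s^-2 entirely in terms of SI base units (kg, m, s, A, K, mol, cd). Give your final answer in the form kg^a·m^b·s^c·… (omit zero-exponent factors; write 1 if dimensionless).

kg⁻²·m⁻²·s²·cd⁻¹

N = kg·m·s⁻².
So N⁻² = kg⁻²·m⁻²·s⁴.
lm = cd.
So lm⁻¹ = cd⁻¹.
Combining: N⁻²·lm⁻¹·s⁻² = (kg⁻²·m⁻²·s⁴) · cd⁻¹ · s⁻² = kg⁻²·m⁻²·s²·cd⁻¹.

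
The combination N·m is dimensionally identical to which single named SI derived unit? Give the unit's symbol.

N = kg·m·s⁻².
Combining: N·m = (kg·m·s⁻²) · m = kg·m²·s⁻².
kg·m²·s⁻² is the base-SI form of the joule.

J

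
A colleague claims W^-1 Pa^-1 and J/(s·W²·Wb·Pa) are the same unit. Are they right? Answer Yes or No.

No

Left side:
  W = J/s (power = energy per time),
      = kg·m²·s⁻³.
  So W⁻¹ = kg⁻¹·m⁻²·s³.
  Pa = N/m² (pressure = force per area),
      = kg·m⁻¹·s⁻².
  So Pa⁻¹ = kg⁻¹·m·s².
  Combining: W⁻¹·Pa⁻¹ = (kg⁻¹·m⁻²·s³) · (kg⁻¹·m·s²) = kg⁻²·m⁻¹·s⁵.
Right side:
  J = kg·m²·s⁻².
  W = kg·m²·s⁻³.
  So W⁻² = kg⁻²·m⁻⁴·s⁶.
  Wb = kg·m²·s⁻²·A⁻¹.
  So Wb⁻¹ = kg⁻¹·m⁻²·s²·A.
  Pa = kg·m⁻¹·s⁻².
  So Pa⁻¹ = kg⁻¹·m·s².
  Combining: s⁻¹·J·W⁻²·Wb⁻¹·Pa⁻¹ = s⁻¹ · (kg·m²·s⁻²) · (kg⁻²·m⁻⁴·s⁶) · (kg⁻¹·m⁻²·s²·A) · (kg⁻¹·m·s²) = kg⁻³·m⁻³·s⁷·A.
Left is kg⁻²·m⁻¹·s⁵; right is kg⁻³·m⁻³·s⁷·A — different.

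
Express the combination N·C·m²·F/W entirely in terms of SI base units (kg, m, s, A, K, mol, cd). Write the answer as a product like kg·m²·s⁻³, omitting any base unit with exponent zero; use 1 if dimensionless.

kg⁻¹·m⁻¹·s⁶·A³

N = kg·m·s⁻².
W = kg·m²·s⁻³.
So W⁻¹ = kg⁻¹·m⁻²·s³.
C = s·A.
F = kg⁻¹·m⁻²·s⁴·A².
Combining: N·W⁻¹·C·m²·F = (kg·m·s⁻²) · (kg⁻¹·m⁻²·s³) · (s·A) · m² · (kg⁻¹·m⁻²·s⁴·A²) = kg⁻¹·m⁻¹·s⁶·A³.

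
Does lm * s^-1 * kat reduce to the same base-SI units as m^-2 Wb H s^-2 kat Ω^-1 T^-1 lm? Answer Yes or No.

Left side:
  lm = cd·sr = cd (luminous flux; sr is dimensionless).
  kat = mol/s = s⁻¹·mol (catalytic activity).
  Combining: lm·s⁻¹·kat = cd · s⁻¹ · (s⁻¹·mol) = s⁻²·mol·cd.
Right side:
  Wb = V·s (flux: a volt is a weber per second),
      = kg·m²·s⁻²·A⁻¹.
  H = Wb/A (inductance = flux per current),
      = kg·m²·s⁻²·A⁻².
  kat = mol/s = s⁻¹·mol (catalytic activity).
  Ω = V/A (resistance = voltage per current),
      = kg·m²·s⁻³·A⁻².
  So Ω⁻¹ = kg⁻¹·m⁻²·s³·A².
  T = Wb/m² (flux density = flux per area),
      = kg·s⁻²·A⁻¹.
  So T⁻¹ = kg⁻¹·s²·A.
  lm = cd·sr = cd (luminous flux; sr is dimensionless).
  Combining: m⁻²·Wb·H·s⁻²·kat·Ω⁻¹·T⁻¹·lm = m⁻² · (kg·m²·s⁻²·A⁻¹) · (kg·m²·s⁻²·A⁻²) · s⁻² · (s⁻¹·mol) · (kg⁻¹·m⁻²·s³·A²) · (kg⁻¹·s²·A) · cd = s⁻²·mol·cd.
Both reduce to s⁻²·mol·cd.

Yes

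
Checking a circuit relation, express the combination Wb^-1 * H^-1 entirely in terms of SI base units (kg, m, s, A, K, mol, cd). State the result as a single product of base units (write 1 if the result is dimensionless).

kg⁻²·m⁻⁴·s⁴·A³

Wb = V·s (flux: a volt is a weber per second),
    = kg·m²·s⁻²·A⁻¹.
So Wb⁻¹ = kg⁻¹·m⁻²·s²·A.
H = Wb/A (inductance = flux per current),
    = kg·m²·s⁻²·A⁻².
So H⁻¹ = kg⁻¹·m⁻²·s²·A².
Combining: Wb⁻¹·H⁻¹ = (kg⁻¹·m⁻²·s²·A) · (kg⁻¹·m⁻²·s²·A²) = kg⁻²·m⁻⁴·s⁴·A³.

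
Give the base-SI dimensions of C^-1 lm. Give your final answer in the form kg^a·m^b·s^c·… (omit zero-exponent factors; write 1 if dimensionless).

s⁻¹·A⁻¹·cd

C = s·A.
So C⁻¹ = s⁻¹·A⁻¹.
lm = cd.
Combining: C⁻¹·lm = (s⁻¹·A⁻¹) · cd = s⁻¹·A⁻¹·cd.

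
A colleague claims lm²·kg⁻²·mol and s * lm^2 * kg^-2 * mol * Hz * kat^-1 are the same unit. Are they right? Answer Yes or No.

No

Left side:
  lm = cd·sr = cd (luminous flux; sr is dimensionless).
  So lm² = cd².
  Combining: lm²·kg⁻²·mol = cd² · kg⁻² · mol = kg⁻²·mol·cd².
Right side:
  lm = cd·sr = cd (luminous flux; sr is dimensionless).
  So lm² = cd².
  Hz = 1/s = s⁻¹ (frequency is cycles per second).
  kat = mol/s = s⁻¹·mol (catalytic activity).
  So kat⁻¹ = s·mol⁻¹.
  Combining: s·lm²·kg⁻²·mol·Hz·kat⁻¹ = s · cd² · kg⁻² · mol · s⁻¹ · (s·mol⁻¹) = kg⁻²·s·cd².
Left is kg⁻²·mol·cd²; right is kg⁻²·s·cd² — different.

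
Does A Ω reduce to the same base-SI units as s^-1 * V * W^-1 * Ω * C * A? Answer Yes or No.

Left side:
  Ω = V/A (resistance = voltage per current),
      = kg·m²·s⁻³·A⁻².
  Combining: A·Ω = A · (kg·m²·s⁻³·A⁻²) = kg·m²·s⁻³·A⁻¹.
Right side:
  V = kg·m²·s⁻³·A⁻¹.
  W = kg·m²·s⁻³.
  So W⁻¹ = kg⁻¹·m⁻²·s³.
  Ω = kg·m²·s⁻³·A⁻².
  C = s·A.
  Combining: s⁻¹·V·W⁻¹·Ω·C·A = s⁻¹ · (kg·m²·s⁻³·A⁻¹) · (kg⁻¹·m⁻²·s³) · (kg·m²·s⁻³·A⁻²) · (s·A) · A = kg·m²·s⁻³·A⁻¹.
Both reduce to kg·m²·s⁻³·A⁻¹.

Yes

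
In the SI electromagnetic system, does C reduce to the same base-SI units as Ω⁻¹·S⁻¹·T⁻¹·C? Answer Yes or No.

No

Left side:
  C = A·s = s·A (charge = current × time).
Right side:
  Ω = V/A (resistance = voltage per current),
      = kg·m²·s⁻³·A⁻².
  So Ω⁻¹ = kg⁻¹·m⁻²·s³·A².
  S = 1/Ω (conductance is reciprocal resistance),
      = kg⁻¹·m⁻²·s³·A².
  So S⁻¹ = kg·m²·s⁻³·A⁻².
  T = Wb/m² (flux density = flux per area),
      = kg·s⁻²·A⁻¹.
  So T⁻¹ = kg⁻¹·s²·A.
  C = A·s = s·A (charge = current × time).
  Combining: Ω⁻¹·S⁻¹·T⁻¹·C = (kg⁻¹·m⁻²·s³·A²) · (kg·m²·s⁻³·A⁻²) · (kg⁻¹·s²·A) · (s·A) = kg⁻¹·s³·A².
Left is s·A; right is kg⁻¹·s³·A² — different.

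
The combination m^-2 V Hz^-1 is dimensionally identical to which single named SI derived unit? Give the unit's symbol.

T

V = W/A (potential = power per current),
    = kg·m²·s⁻³·A⁻¹.
Hz = 1/s = s⁻¹ (frequency is cycles per second).
So Hz⁻¹ = s.
Combining: m⁻²·V·Hz⁻¹ = m⁻² · (kg·m²·s⁻³·A⁻¹) · s = kg·s⁻²·A⁻¹.
kg·s⁻²·A⁻¹ is the base-SI form of the tesla.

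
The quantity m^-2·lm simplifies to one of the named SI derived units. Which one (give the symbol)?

lm = cd.
Combining: m⁻²·lm = m⁻² · cd = m⁻²·cd.
m⁻²·cd is the base-SI form of the lux.

lx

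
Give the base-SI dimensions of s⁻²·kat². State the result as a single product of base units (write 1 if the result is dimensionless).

s⁻⁴·mol²

kat = s⁻¹·mol.
So kat² = s⁻²·mol².
Combining: s⁻²·kat² = s⁻² · (s⁻²·mol²) = s⁻⁴·mol².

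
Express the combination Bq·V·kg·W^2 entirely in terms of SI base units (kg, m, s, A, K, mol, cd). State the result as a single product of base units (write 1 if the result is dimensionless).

kg⁴·m⁶·s⁻¹⁰·A⁻¹

Bq = 1/s = s⁻¹ (activity is decays per second).
V = W/A (potential = power per current),
    = kg·m²·s⁻³·A⁻¹.
W = J/s (power = energy per time),
    = kg·m²·s⁻³.
So W² = kg²·m⁴·s⁻⁶.
Combining: Bq·V·kg·W² = s⁻¹ · (kg·m²·s⁻³·A⁻¹) · kg · (kg²·m⁴·s⁻⁶) = kg⁴·m⁶·s⁻¹⁰·A⁻¹.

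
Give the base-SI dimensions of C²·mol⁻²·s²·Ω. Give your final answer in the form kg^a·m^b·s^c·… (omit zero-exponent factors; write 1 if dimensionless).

kg·m²·s·mol⁻²

C = A·s = s·A (charge = current × time).
So C² = s²·A².
Ω = V/A (resistance = voltage per current),
    = kg·m²·s⁻³·A⁻².
Combining: C²·mol⁻²·s²·Ω = (s²·A²) · mol⁻² · s² · (kg·m²·s⁻³·A⁻²) = kg·m²·s·mol⁻².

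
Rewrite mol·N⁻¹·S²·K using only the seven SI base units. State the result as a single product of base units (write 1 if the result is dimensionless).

N = kg·m/s² = kg·m·s⁻² (force = mass × acceleration).
So N⁻¹ = kg⁻¹·m⁻¹·s².
S = 1/Ω (conductance is reciprocal resistance),
    = kg⁻¹·m⁻²·s³·A².
So S² = kg⁻²·m⁻⁴·s⁶·A⁴.
Combining: mol·N⁻¹·S²·K = mol · (kg⁻¹·m⁻¹·s²) · (kg⁻²·m⁻⁴·s⁶·A⁴) · K = kg⁻³·m⁻⁵·s⁸·A⁴·K·mol.

kg⁻³·m⁻⁵·s⁸·A⁴·K·mol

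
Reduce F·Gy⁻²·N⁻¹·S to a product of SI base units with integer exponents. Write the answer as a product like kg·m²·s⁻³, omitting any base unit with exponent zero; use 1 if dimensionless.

F = kg⁻¹·m⁻²·s⁴·A².
Gy = m²·s⁻².
So Gy⁻² = m⁻⁴·s⁴.
N = kg·m·s⁻².
So N⁻¹ = kg⁻¹·m⁻¹·s².
S = kg⁻¹·m⁻²·s³·A².
Combining: F·Gy⁻²·N⁻¹·S = (kg⁻¹·m⁻²·s⁴·A²) · (m⁻⁴·s⁴) · (kg⁻¹·m⁻¹·s²) · (kg⁻¹·m⁻²·s³·A²) = kg⁻³·m⁻⁹·s¹³·A⁴.

kg⁻³·m⁻⁹·s¹³·A⁴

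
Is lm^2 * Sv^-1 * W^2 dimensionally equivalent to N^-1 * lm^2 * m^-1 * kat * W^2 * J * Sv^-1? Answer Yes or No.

No

Left side:
  lm = cd.
  So lm² = cd².
  Sv = m²·s⁻².
  So Sv⁻¹ = m⁻²·s².
  W = kg·m²·s⁻³.
  So W² = kg²·m⁴·s⁻⁶.
  Combining: lm²·Sv⁻¹·W² = cd² · (m⁻²·s²) · (kg²·m⁴·s⁻⁶) = kg²·m²·s⁻⁴·cd².
Right side:
  N = kg·m·s⁻².
  So N⁻¹ = kg⁻¹·m⁻¹·s².
  lm = cd.
  So lm² = cd².
  kat = s⁻¹·mol.
  W = kg·m²·s⁻³.
  So W² = kg²·m⁴·s⁻⁶.
  J = kg·m²·s⁻².
  Sv = m²·s⁻².
  So Sv⁻¹ = m⁻²·s².
  Combining: N⁻¹·lm²·m⁻¹·kat·W²·J·Sv⁻¹ = (kg⁻¹·m⁻¹·s²) · cd² · m⁻¹ · (s⁻¹·mol) · (kg²·m⁴·s⁻⁶) · (kg·m²·s⁻²) · (m⁻²·s²) = kg²·m²·s⁻⁵·mol·cd².
Left is kg²·m²·s⁻⁴·cd²; right is kg²·m²·s⁻⁵·mol·cd² — different.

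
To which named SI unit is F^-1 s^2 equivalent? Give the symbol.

H

F = kg⁻¹·m⁻²·s⁴·A².
So F⁻¹ = kg·m²·s⁻⁴·A⁻².
Combining: F⁻¹·s² = (kg·m²·s⁻⁴·A⁻²) · s² = kg·m²·s⁻²·A⁻².
kg·m²·s⁻²·A⁻² is the base-SI form of the henry.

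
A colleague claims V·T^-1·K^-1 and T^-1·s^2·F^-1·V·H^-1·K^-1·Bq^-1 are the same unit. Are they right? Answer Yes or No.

No

Left side:
  V = W/A (potential = power per current),
      = kg·m²·s⁻³·A⁻¹.
  T = Wb/m² (flux density = flux per area),
      = kg·s⁻²·A⁻¹.
  So T⁻¹ = kg⁻¹·s²·A.
  Combining: V·T⁻¹·K⁻¹ = (kg·m²·s⁻³·A⁻¹) · (kg⁻¹·s²·A) · K⁻¹ = m²·s⁻¹·K⁻¹.
Right side:
  T = kg·s⁻²·A⁻¹.
  So T⁻¹ = kg⁻¹·s²·A.
  F = kg⁻¹·m⁻²·s⁴·A².
  So F⁻¹ = kg·m²·s⁻⁴·A⁻².
  V = kg·m²·s⁻³·A⁻¹.
  H = kg·m²·s⁻²·A⁻².
  So H⁻¹ = kg⁻¹·m⁻²·s²·A².
  Bq = s⁻¹.
  So Bq⁻¹ = s.
  Combining: T⁻¹·s²·F⁻¹·V·H⁻¹·K⁻¹·Bq⁻¹ = (kg⁻¹·s²·A) · s² · (kg·m²·s⁻⁴·A⁻²) · (kg·m²·s⁻³·A⁻¹) · (kg⁻¹·m⁻²·s²·A²) · K⁻¹ · s = m²·K⁻¹.
Left is m²·s⁻¹·K⁻¹; right is m²·K⁻¹ — different.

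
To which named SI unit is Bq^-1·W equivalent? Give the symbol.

J

Bq = 1/s = s⁻¹ (activity is decays per second).
So Bq⁻¹ = s.
W = J/s (power = energy per time),
    = kg·m²·s⁻³.
Combining: Bq⁻¹·W = s · (kg·m²·s⁻³) = kg·m²·s⁻².
kg·m²·s⁻² is the base-SI form of the joule.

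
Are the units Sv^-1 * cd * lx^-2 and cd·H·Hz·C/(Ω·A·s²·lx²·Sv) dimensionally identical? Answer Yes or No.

No

Left side:
  Sv = m²·s⁻².
  So Sv⁻¹ = m⁻²·s².
  lx = m⁻²·cd.
  So lx⁻² = m⁴·cd⁻².
  Combining: Sv⁻¹·cd·lx⁻² = (m⁻²·s²) · cd · (m⁴·cd⁻²) = m²·s²·cd⁻¹.
Right side:
  Ω = V/A (resistance = voltage per current),
      = kg·m²·s⁻³·A⁻².
  So Ω⁻¹ = kg⁻¹·m⁻²·s³·A².
  H = Wb/A (inductance = flux per current),
      = kg·m²·s⁻²·A⁻².
  Hz = 1/s = s⁻¹ (frequency is cycles per second).
  lx = lm/m² (illuminance = luminous flux per area),
      = m⁻²·cd.
  So lx⁻² = m⁴·cd⁻².
  Sv = J/kg (equivalent dose = energy per mass),
      = m²·s⁻².
  So Sv⁻¹ = m⁻²·s².
  C = A·s = s·A (charge = current × time).
  Combining: Ω⁻¹·A⁻¹·s⁻²·cd·H·Hz·lx⁻²·Sv⁻¹·C = (kg⁻¹·m⁻²·s³·A²) · A⁻¹ · s⁻² · cd · (kg·m²·s⁻²·A⁻²) · s⁻¹ · (m⁴·cd⁻²) · (m⁻²·s²) · (s·A) = m²·s·cd⁻¹.
Left is m²·s²·cd⁻¹; right is m²·s·cd⁻¹ — different.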